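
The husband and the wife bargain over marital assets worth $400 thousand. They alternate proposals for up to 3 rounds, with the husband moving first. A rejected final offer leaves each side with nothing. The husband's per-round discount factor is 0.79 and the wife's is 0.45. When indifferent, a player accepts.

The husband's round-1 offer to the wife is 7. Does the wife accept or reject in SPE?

Reject

Round 3 (the husband proposes): rejection yields 0 for the wife; the husband offers 0 and keeps 400.
Round 2 (the wife proposes): the husband can get 400 next round, worth 0.79 × 400 = 316 now, so the wife offers 316, keeping 84.
So by rejecting in round 1, the wife gets 84 next round, worth 0.45 × 84 = 37.8 now.
Offer 7 < 37.8, so the wife rejects.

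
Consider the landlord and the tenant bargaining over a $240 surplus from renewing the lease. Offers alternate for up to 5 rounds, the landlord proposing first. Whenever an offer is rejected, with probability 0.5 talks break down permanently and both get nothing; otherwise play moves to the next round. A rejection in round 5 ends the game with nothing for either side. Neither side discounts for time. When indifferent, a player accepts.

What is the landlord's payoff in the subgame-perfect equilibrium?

165

Round 5 (the landlord proposes): the tenant will accept anything ≥ 0, so the landlord offers 0 and keeps 240.
Round 4 (the tenant proposes): rejecting gives the landlord an expected 0.5 × 240 = 120. The tenant offers 120 and keeps 240 − 120 = 120.
Round 3 (the landlord proposes): rejecting gives the tenant an expected 0.5 × 120 = 60; the landlord offers that and keeps 180.
Round 2 (the tenant proposes): rejecting gives the landlord an expected 0.5 × 180 = 90. The tenant offers 90 and keeps 240 − 90 = 150.
Round 1 (the landlord proposes): rejecting gives the tenant an expected 0.5 × 150 = 75. The landlord offers 75 and keeps 240 − 75 = 165.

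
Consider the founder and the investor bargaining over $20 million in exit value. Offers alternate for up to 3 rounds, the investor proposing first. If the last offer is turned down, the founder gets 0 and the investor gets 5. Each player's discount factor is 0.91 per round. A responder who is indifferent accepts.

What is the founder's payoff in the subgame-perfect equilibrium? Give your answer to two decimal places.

Work backward from the last round.
Round 3 (the investor proposes): rejection yields 0 for the founder; the investor offers 0 and keeps 20.
Round 2 (the founder proposes): the investor can get 20 next round, worth 0.91 × 20 = 18.2 now; the founder offers that and keeps 1.8.
Round 1 (the investor proposes): the founder can get 1.8 next round, worth 0.91 × 1.8 = 1.638 now. The investor offers 1.638 and keeps 20 − 1.638 = 18.362.

1.64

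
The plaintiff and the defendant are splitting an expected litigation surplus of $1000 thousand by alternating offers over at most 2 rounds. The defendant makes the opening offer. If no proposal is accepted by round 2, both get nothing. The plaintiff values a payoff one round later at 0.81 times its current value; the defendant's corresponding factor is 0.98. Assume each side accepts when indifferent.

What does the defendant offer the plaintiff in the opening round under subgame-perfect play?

810

Work backward from the last round.
Round 2 (the plaintiff proposes): the defendant will accept anything ≥ 0, so the plaintiff offers 0 and keeps 1000.
Round 1 (the defendant proposes): the plaintiff can get 1000 next round, worth 0.81 × 1000 = 810 now; the defendant offers that and keeps 190.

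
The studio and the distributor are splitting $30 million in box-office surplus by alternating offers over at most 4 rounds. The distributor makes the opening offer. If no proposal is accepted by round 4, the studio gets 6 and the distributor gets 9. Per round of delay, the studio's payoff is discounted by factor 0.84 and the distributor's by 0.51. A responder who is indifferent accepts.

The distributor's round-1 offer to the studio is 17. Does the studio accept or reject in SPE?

Reject

Work out the studio's continuation value if the offer is rejected.
Round 4 (the studio proposes): the distributor gets 9 if talks fail, so the studio offers 9 and keeps 21.
Round 3 (the distributor proposes): the studio can get 21 next round, worth 0.84 × 21 = 17.64 now; the distributor offers that and keeps 12.36.
Round 2 (the studio proposes): the distributor can get 12.36 next round, worth 0.51 × 12.36 = 6.3036 now; the studio offers that and keeps 23.6964.
So by rejecting in round 1, the studio gets 23.6964 next round, worth 0.84 × 23.6964 = 19.904976 now.
Offer 17 < 19.904976, so the studio rejects.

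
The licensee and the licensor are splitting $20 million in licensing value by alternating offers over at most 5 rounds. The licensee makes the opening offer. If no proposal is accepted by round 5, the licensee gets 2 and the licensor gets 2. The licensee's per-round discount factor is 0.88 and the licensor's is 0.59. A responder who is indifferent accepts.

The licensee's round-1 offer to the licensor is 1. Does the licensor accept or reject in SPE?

Round 5 (the licensee proposes): the licensor gets 2 if talks fail, so the licensee offers 2 and keeps 18.
Round 4 (the licensor proposes): the licensee can get 18 next round, worth 0.88 × 18 = 15.84 now, so the licensor offers 15.84, keeping 4.16.
Round 3 (the licensee proposes): the licensor can get 4.16 next round, worth 0.59 × 4.16 = 2.4544 now; the licensee offers that and keeps 17.5456.
Round 2 (the licensor proposes): the licensee can get 17.5456 next round, worth 0.88 × 17.5456 = 15.440128 now, so the licensor offers 15.440128, keeping 4.559872.
So by rejecting in round 1, the licensor gets 4.559872 next round, worth 0.59 × 4.559872 = 2.69032448 now.
Offer 1 < 2.69032448, so the licensor rejects.

Reject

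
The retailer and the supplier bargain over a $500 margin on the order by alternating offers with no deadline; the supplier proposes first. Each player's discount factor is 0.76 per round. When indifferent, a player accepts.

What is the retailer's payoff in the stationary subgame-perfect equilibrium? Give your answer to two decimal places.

When the supplier proposes, the retailer accepts any offer worth at least 0.76 times what the retailer would get by proposing next round; and vice versa.
This gives x = 500 − 0.76y and y = 500 − 0.76x, where x and y are each side's share when it proposes.
Hence (1 − 0.76·0.76)x = 500(1 − 0.76), i.e. 0.4224·x = 120.
x ≈ 284.0909; the retailer's share is 500 − x ≈ 215.9091.

215.91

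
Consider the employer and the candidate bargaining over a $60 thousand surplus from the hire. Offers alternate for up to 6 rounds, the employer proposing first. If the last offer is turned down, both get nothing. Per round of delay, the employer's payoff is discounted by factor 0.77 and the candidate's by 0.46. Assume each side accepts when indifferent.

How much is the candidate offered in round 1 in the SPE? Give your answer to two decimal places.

12.06

By backward induction:
Round 6 (the candidate proposes): the employer will accept anything ≥ 0, so the candidate offers 0 and keeps 60.
Round 5 (the employer proposes): the candidate can get 60 next round, worth 0.46 × 60 = 27.6 now, so the employer offers 27.6, keeping 32.4.
Round 4 (the candidate proposes): the employer can get 32.4 next round, worth 0.77 × 32.4 = 24.948 now. The candidate offers 24.948 and keeps 60 − 24.948 = 35.052.
Round 3 (the employer proposes): the candidate can get 35.052 next round, worth 0.46 × 35.052 = 16.12392 now, so the employer offers 16.12392, keeping 43.87608.
Round 2 (the candidate proposes): the employer can get 43.87608 next round, worth 0.77 × 43.87608 = 33.7845816 now. The candidate offers 33.7845816 and keeps 60 − 33.7845816 = 26.2154184.
Round 1 (the employer proposes): the candidate can get 26.2154184 next round, worth 0.46 × 26.2154184 = 12.059092464 now; the employer offers that and keeps 47.940907536.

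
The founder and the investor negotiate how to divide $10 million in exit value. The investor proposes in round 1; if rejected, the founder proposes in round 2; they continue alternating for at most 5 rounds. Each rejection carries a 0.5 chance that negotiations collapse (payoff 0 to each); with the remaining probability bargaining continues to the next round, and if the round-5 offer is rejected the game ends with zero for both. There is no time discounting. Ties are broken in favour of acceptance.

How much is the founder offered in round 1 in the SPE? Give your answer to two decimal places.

Round 5 (the investor proposes): rejection yields 0 for the founder; the investor offers 0 and keeps 10.
Round 4 (the founder proposes): rejecting gives the investor an expected 0.5 × 10 = 5, so the founder offers 5, keeping 5.
Round 3 (the investor proposes): rejecting gives the founder an expected 0.5 × 5 = 2.5. The investor offers 2.5 and keeps 10 − 2.5 = 7.5.
Round 2 (the founder proposes): rejecting gives the investor an expected 0.5 × 7.5 = 3.75; the founder offers that and keeps 6.25.
Round 1 (the investor proposes): rejecting gives the founder an expected 0.5 × 6.25 = 3.125, so the investor offers 3.125, keeping 6.875.

3.13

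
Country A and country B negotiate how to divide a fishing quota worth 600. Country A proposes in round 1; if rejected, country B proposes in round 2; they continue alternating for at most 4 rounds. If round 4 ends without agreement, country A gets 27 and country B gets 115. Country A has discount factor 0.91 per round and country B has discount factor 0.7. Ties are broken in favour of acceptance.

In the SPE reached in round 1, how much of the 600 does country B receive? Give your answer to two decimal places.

Round 4 (country B proposes): country A gets 27 if talks fail, so country B offers 27 and keeps 573.
Round 3 (country A proposes): country B can get 573 next round, worth 0.7 × 573 = 401.1 now. Country A offers 401.1 and keeps 600 − 401.1 = 198.9.
Round 2 (country B proposes): country A can get 198.9 next round, worth 0.91 × 198.9 = 180.999 now. Country B offers 180.999 and keeps 600 − 180.999 = 419.001.
Round 1 (country A proposes): country B can get 419.001 next round, worth 0.7 × 419.001 = 293.3007 now. Country A offers 293.3007 and keeps 600 − 293.3007 = 306.6993.

293.30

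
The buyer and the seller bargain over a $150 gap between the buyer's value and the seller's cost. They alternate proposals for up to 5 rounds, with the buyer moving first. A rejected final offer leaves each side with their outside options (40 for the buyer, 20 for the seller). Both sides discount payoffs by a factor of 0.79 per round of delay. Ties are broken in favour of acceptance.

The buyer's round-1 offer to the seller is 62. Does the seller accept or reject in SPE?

Accept

Round 5 (the buyer proposes): the seller gets 20 if talks fail, so the buyer offers 20 and keeps 130.
Round 4 (the seller proposes): the buyer can get 130 next round, worth 0.79 × 130 = 102.7 now. The seller offers 102.7 and keeps 150 − 102.7 = 47.3.
Round 3 (the buyer proposes): the seller can get 47.3 next round, worth 0.79 × 47.3 = 37.367 now, so the buyer offers 37.367, keeping 112.633.
Round 2 (the seller proposes): the buyer can get 112.633 next round, worth 0.79 × 112.633 = 88.98007 now. The seller offers 88.98007 and keeps 150 − 88.98007 = 61.01993.
So by rejecting in round 1, the seller gets 61.01993 next round, worth 0.79 × 61.01993 = 48.2057447 now.
Offer 62 ≥ 48.2057447, so the seller accepts.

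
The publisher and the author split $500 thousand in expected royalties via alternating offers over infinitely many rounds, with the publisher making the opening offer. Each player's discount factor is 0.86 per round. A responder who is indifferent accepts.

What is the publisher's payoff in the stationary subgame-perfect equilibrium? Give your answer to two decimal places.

In a stationary SPE each proposer offers the other exactly their discounted continuation value.
If the publisher keeps x when proposing and the author keeps y when proposing, then x = 500 − 0.86y and y = 500 − 0.86x.
Solving: x = 500(1 − 0.86) / (1 − 0.86·0.86) = 70 / 0.2604 ≈ 268.8172.
The author gets 500 − 268.8172 ≈ 231.1828.

268.82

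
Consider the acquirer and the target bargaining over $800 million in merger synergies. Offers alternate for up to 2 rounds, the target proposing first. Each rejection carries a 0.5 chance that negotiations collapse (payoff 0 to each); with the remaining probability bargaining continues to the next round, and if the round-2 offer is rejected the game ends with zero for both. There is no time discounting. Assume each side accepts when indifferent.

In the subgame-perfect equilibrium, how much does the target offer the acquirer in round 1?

Round 2 (the acquirer proposes): rejection yields 0 for the target; the acquirer offers 0 and keeps 800.
Round 1 (the target proposes): rejecting gives the acquirer an expected 0.5 × 800 = 400. The target offers 400 and keeps 800 − 400 = 400.

400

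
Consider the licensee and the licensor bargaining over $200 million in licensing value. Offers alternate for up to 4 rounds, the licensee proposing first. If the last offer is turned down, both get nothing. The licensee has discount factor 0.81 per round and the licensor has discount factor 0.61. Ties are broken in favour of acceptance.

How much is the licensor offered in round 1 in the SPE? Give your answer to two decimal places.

83.46

Round 4 (the licensor proposes): rejection yields 0 for the licensee; the licensor offers 0 and keeps 200.
Round 3 (the licensee proposes): the licensor can get 200 next round, worth 0.61 × 200 = 122 now. The licensee offers 122 and keeps 200 − 122 = 78.
Round 2 (the licensor proposes): the licensee can get 78 next round, worth 0.81 × 78 = 63.18 now. The licensor offers 63.18 and keeps 200 − 63.18 = 136.82.
Round 1 (the licensee proposes): the licensor can get 136.82 next round, worth 0.61 × 136.82 = 83.4602 now, so the licensee offers 83.4602, keeping 116.5398.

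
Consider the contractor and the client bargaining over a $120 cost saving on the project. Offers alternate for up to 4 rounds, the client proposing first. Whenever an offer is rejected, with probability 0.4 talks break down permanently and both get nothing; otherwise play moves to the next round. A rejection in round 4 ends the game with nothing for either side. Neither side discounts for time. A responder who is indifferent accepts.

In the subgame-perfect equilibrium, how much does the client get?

65.28

By backward induction:
Round 4 (the contractor proposes): rejection yields 0 for the client; the contractor offers 0 and keeps 120.
Round 3 (the client proposes): rejecting gives the contractor an expected 0.6 × 120 = 72; the client offers that and keeps 48.
Round 2 (the contractor proposes): rejecting gives the client an expected 0.6 × 48 = 28.8, so the contractor offers 28.8, keeping 91.2.
Round 1 (the client proposes): rejecting gives the contractor an expected 0.6 × 91.2 = 54.72; the client offers that and keeps 65.28.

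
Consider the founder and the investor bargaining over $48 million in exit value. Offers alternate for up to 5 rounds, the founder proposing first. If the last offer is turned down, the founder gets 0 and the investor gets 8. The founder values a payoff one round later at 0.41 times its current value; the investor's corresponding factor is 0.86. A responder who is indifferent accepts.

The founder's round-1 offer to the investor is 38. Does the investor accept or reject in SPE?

Work out the investor's continuation value if the offer is rejected.
Round 5 (the founder proposes): the investor gets 8 if talks fail, so the founder offers 8 and keeps 40.
Round 4 (the investor proposes): the founder can get 40 next round, worth 0.41 × 40 = 16.4 now. The investor offers 16.4 and keeps 48 − 16.4 = 31.6.
Round 3 (the founder proposes): the investor can get 31.6 next round, worth 0.86 × 31.6 = 27.176 now. The founder offers 27.176 and keeps 48 − 27.176 = 20.824.
Round 2 (the investor proposes): the founder can get 20.824 next round, worth 0.41 × 20.824 = 8.53784 now, so the investor offers 8.53784, keeping 39.46216.
So by rejecting in round 1, the investor gets 39.46216 next round, worth 0.86 × 39.46216 = 33.9374576 now.
Offer 38 ≥ 33.9374576, so the investor accepts.

Accept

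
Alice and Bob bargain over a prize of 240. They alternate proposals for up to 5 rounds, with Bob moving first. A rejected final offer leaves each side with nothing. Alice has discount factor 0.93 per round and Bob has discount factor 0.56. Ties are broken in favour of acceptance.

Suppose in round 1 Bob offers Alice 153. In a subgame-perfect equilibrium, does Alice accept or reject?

Work out Alice's continuation value if the offer is rejected.
Round 5 (Bob proposes): Alice will accept anything ≥ 0, so Bob offers 0 and keeps 240.
Round 4 (Alice proposes): Bob can get 240 next round, worth 0.56 × 240 = 134.4 now; Alice offers that and keeps 105.6.
Round 3 (Bob proposes): Alice can get 105.6 next round, worth 0.93 × 105.6 = 98.208 now; Bob offers that and keeps 141.792.
Round 2 (Alice proposes): Bob can get 141.792 next round, worth 0.56 × 141.792 = 79.40352 now. Alice offers 79.40352 and keeps 240 − 79.40352 = 160.59648.
So by rejecting in round 1, Alice gets 160.59648 next round, worth 0.93 × 160.59648 = 149.3547264 now.
Offer 153 ≥ 149.3547264, so Alice accepts.

Accept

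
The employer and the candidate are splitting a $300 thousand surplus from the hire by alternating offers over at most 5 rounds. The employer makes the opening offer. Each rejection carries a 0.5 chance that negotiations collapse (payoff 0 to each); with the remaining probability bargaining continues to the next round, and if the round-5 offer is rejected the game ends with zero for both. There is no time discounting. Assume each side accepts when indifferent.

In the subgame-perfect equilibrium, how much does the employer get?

206.25

Round 5 (the employer proposes): rejection yields 0 for the candidate; the employer offers 0 and keeps 300.
Round 4 (the candidate proposes): rejecting gives the employer an expected 0.5 × 300 = 150. The candidate offers 150 and keeps 300 − 150 = 150.
Round 3 (the employer proposes): rejecting gives the candidate an expected 0.5 × 150 = 75. The employer offers 75 and keeps 300 − 75 = 225.
Round 2 (the candidate proposes): rejecting gives the employer an expected 0.5 × 225 = 112.5; the candidate offers that and keeps 187.5.
Round 1 (the employer proposes): rejecting gives the candidate an expected 0.5 × 187.5 = 93.75; the employer offers that and keeps 206.25.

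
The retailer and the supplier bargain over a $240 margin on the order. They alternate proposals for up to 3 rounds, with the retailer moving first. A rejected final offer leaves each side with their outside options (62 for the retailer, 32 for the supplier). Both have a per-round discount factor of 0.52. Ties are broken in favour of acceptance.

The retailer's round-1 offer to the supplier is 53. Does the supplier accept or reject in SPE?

Reject

Round 3 (the retailer proposes): the supplier gets 32 if talks fail, so the retailer offers 32 and keeps 208.
Round 2 (the supplier proposes): the retailer can get 208 next round, worth 0.52 × 208 = 108.16 now, so the supplier offers 108.16, keeping 131.84.
So by rejecting in round 1, the supplier gets 131.84 next round, worth 0.52 × 131.84 = 68.5568 now.
Offer 53 < 68.5568, so the supplier rejects.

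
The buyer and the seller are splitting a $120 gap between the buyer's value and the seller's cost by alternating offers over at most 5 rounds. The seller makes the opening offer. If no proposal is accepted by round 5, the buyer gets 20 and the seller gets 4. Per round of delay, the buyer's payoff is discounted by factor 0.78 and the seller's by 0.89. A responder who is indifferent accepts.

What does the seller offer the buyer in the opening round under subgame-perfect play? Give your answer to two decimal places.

27.08

Round 5 (the seller proposes): the buyer gets 20 if talks fail, so the seller offers 20 and keeps 100.
Round 4 (the buyer proposes): the seller can get 100 next round, worth 0.89 × 100 = 89 now; the buyer offers that and keeps 31.
Round 3 (the seller proposes): the buyer can get 31 next round, worth 0.78 × 31 = 24.18 now, so the seller offers 24.18, keeping 95.82.
Round 2 (the buyer proposes): the seller can get 95.82 next round, worth 0.89 × 95.82 = 85.2798 now. The buyer offers 85.2798 and keeps 120 − 85.2798 = 34.7202.
Round 1 (the seller proposes): the buyer can get 34.7202 next round, worth 0.78 × 34.7202 = 27.081756 now; the seller offers that and keeps 92.918244.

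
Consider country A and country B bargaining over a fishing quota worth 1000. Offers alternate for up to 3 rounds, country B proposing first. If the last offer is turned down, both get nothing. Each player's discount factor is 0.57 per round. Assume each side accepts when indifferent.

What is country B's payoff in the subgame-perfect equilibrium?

Round 3 (country B proposes): country A will accept anything ≥ 0, so country B offers 0 and keeps 1000.
Round 2 (country A proposes): country B can get 1000 next round, worth 0.57 × 1000 = 570 now. Country A offers 570 and keeps 1000 − 570 = 430.
Round 1 (country B proposes): country A can get 430 next round, worth 0.57 × 430 = 245.1 now. Country B offers 245.1 and keeps 1000 − 245.1 = 754.9.

754.9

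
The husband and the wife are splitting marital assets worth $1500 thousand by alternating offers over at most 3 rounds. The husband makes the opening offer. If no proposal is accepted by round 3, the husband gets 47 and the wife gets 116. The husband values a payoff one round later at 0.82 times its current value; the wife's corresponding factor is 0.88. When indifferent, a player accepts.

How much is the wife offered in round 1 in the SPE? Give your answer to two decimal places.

321.31

Round 3 (the husband proposes): the wife gets 116 if talks fail, so the husband offers 116 and keeps 1384.
Round 2 (the wife proposes): the husband can get 1384 next round, worth 0.82 × 1384 = 1134.88 now. The wife offers 1134.88 and keeps 1500 − 1134.88 = 365.12.
Round 1 (the husband proposes): the wife can get 365.12 next round, worth 0.88 × 365.12 = 321.3056 now. The husband offers 321.3056 and keeps 1500 − 321.3056 = 1178.6944.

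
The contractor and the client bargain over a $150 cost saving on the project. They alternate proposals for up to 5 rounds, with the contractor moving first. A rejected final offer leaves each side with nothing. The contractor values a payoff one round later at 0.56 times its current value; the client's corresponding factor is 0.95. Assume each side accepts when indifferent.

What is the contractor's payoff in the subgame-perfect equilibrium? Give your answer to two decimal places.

Round 5 (the contractor proposes): the client will accept anything ≥ 0, so the contractor offers 0 and keeps 150.
Round 4 (the client proposes): the contractor can get 150 next round, worth 0.56 × 150 = 84 now, so the client offers 84, keeping 66.
Round 3 (the contractor proposes): the client can get 66 next round, worth 0.95 × 66 = 62.7 now, so the contractor offers 62.7, keeping 87.3.
Round 2 (the client proposes): the contractor can get 87.3 next round, worth 0.56 × 87.3 = 48.888 now. The client offers 48.888 and keeps 150 − 48.888 = 101.112.
Round 1 (the contractor proposes): the client can get 101.112 next round, worth 0.95 × 101.112 = 96.0564 now; the contractor offers that and keeps 53.9436.

53.94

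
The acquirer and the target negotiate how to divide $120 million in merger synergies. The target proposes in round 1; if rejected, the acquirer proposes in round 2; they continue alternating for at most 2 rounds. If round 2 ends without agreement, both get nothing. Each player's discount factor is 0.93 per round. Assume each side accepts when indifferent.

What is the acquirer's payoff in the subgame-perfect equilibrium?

111.6

Round 2 (the acquirer proposes): the target will accept anything ≥ 0, so the acquirer offers 0 and keeps 120.
Round 1 (the target proposes): the acquirer can get 120 next round, worth 0.93 × 120 = 111.6 now. The target offers 111.6 and keeps 120 − 111.6 = 8.4.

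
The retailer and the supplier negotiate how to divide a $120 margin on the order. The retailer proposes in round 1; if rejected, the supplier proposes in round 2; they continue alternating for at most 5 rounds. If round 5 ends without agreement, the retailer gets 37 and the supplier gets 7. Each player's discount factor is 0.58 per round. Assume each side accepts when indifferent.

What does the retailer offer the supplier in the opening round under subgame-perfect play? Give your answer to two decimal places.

Round 5 (the retailer proposes): the supplier gets 7 if talks fail, so the retailer offers 7 and keeps 113.
Round 4 (the supplier proposes): the retailer can get 113 next round, worth 0.58 × 113 = 65.54 now; the supplier offers that and keeps 54.46.
Round 3 (the retailer proposes): the supplier can get 54.46 next round, worth 0.58 × 54.46 = 31.5868 now. The retailer offers 31.5868 and keeps 120 − 31.5868 = 88.4132.
Round 2 (the supplier proposes): the retailer can get 88.4132 next round, worth 0.58 × 88.4132 = 51.279656 now; the supplier offers that and keeps 68.720344.
Round 1 (the retailer proposes): the supplier can get 68.720344 next round, worth 0.58 × 68.720344 = 39.85779952 now; the retailer offers that and keeps 80.14220048.

39.86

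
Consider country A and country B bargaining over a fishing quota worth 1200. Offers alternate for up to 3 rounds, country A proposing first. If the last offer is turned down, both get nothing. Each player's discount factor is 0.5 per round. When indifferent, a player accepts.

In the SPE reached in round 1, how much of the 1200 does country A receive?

900

Round 3 (country A proposes): country B will accept anything ≥ 0, so country A offers 0 and keeps 1200.
Round 2 (country B proposes): country A can get 1200 next round, worth 0.5 × 1200 = 600 now, so country B offers 600, keeping 600.
Round 1 (country A proposes): country B can get 600 next round, worth 0.5 × 600 = 300 now. Country A offers 300 and keeps 1200 − 300 = 900.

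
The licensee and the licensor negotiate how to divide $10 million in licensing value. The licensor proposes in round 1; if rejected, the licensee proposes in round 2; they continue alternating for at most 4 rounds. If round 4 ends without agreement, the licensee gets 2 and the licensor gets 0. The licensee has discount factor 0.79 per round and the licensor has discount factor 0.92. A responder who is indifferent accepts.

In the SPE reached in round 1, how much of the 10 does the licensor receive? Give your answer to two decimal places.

3.63

Round 4 (the licensee proposes): rejection yields 0 for the licensor; the licensee offers 0 and keeps 10.
Round 3 (the licensor proposes): the licensee can get 10 next round, worth 0.79 × 10 = 7.9 now, so the licensor offers 7.9, keeping 2.1.
Round 2 (the licensee proposes): the licensor can get 2.1 next round, worth 0.92 × 2.1 = 1.932 now; the licensee offers that and keeps 8.068.
Round 1 (the licensor proposes): the licensee can get 8.068 next round, worth 0.79 × 8.068 = 6.37372 now. The licensor offers 6.37372 and keeps 10 − 6.37372 = 3.62628.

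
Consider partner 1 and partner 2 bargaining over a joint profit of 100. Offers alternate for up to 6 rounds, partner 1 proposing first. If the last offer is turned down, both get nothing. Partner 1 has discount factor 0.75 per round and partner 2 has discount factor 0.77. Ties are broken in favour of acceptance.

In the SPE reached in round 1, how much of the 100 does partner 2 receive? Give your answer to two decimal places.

Work backward from the last round.
Round 6 (partner 2 proposes): rejection yields 0 for partner 1; partner 2 offers 0 and keeps 100.
Round 5 (partner 1 proposes): partner 2 can get 100 next round, worth 0.77 × 100 = 77 now. Partner 1 offers 77 and keeps 100 − 77 = 23.
Round 4 (partner 2 proposes): partner 1 can get 23 next round, worth 0.75 × 23 = 17.25 now, so partner 2 offers 17.25, keeping 82.75.
Round 3 (partner 1 proposes): partner 2 can get 82.75 next round, worth 0.77 × 82.75 = 63.7175 now. Partner 1 offers 63.7175 and keeps 100 − 63.7175 = 36.2825.
Round 2 (partner 2 proposes): partner 1 can get 36.2825 next round, worth 0.75 × 36.2825 = 27.211875 now. Partner 2 offers 27.211875 and keeps 100 − 27.211875 = 72.788125.
Round 1 (partner 1 proposes): partner 2 can get 72.788125 next round, worth 0.77 × 72.788125 = 56.04685625 now, so partner 1 offers 56.04685625, keeping 43.95314375.

56.05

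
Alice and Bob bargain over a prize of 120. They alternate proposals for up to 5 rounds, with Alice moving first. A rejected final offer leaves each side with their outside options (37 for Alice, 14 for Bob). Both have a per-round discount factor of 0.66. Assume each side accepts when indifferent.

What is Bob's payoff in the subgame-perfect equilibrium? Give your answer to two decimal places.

Round 5 (Alice proposes): Bob gets 14 if talks fail, so Alice offers 14 and keeps 106.
Round 4 (Bob proposes): Alice can get 106 next round, worth 0.66 × 106 = 69.96 now; Bob offers that and keeps 50.04.
Round 3 (Alice proposes): Bob can get 50.04 next round, worth 0.66 × 50.04 = 33.0264 now, so Alice offers 33.0264, keeping 86.9736.
Round 2 (Bob proposes): Alice can get 86.9736 next round, worth 0.66 × 86.9736 = 57.402576 now, so Bob offers 57.402576, keeping 62.597424.
Round 1 (Alice proposes): Bob can get 62.597424 next round, worth 0.66 × 62.597424 = 41.31429984 now, so Alice offers 41.31429984, keeping 78.68570016.

41.31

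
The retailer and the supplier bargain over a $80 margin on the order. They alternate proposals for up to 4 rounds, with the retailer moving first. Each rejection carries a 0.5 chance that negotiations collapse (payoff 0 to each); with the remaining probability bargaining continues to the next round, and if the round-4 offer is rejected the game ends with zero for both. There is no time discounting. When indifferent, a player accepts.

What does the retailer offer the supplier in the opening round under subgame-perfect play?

30

Round 4 (the supplier proposes): rejection yields 0 for the retailer; the supplier offers 0 and keeps 80.
Round 3 (the retailer proposes): rejecting gives the supplier an expected 0.5 × 80 = 40. The retailer offers 40 and keeps 80 − 40 = 40.
Round 2 (the supplier proposes): rejecting gives the retailer an expected 0.5 × 40 = 20. The supplier offers 20 and keeps 80 − 20 = 60.
Round 1 (the retailer proposes): rejecting gives the supplier an expected 0.5 × 60 = 30. The retailer offers 30 and keeps 80 − 30 = 50.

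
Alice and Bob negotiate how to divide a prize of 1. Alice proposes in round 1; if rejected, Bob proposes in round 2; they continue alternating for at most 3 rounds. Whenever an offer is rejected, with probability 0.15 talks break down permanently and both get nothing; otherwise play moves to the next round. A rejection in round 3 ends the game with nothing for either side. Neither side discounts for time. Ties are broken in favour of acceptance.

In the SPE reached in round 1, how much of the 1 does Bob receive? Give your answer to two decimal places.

0.13

Round 3 (Alice proposes): rejection yields 0 for Bob; Alice offers 0 and keeps 1.
Round 2 (Bob proposes): rejecting gives Alice an expected 0.85 × 1 = 0.85; Bob offers that and keeps 0.15.
Round 1 (Alice proposes): rejecting gives Bob an expected 0.85 × 0.15 = 0.1275. Alice offers 0.1275 and keeps 1 − 0.1275 = 0.8725.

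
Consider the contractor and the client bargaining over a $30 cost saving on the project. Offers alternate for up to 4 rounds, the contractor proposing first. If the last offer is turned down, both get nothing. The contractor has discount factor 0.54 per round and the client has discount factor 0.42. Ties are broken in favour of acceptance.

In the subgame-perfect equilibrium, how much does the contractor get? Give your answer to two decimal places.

Work backward from the last round.
Round 4 (the client proposes): rejection yields 0 for the contractor; the client offers 0 and keeps 30.
Round 3 (the contractor proposes): the client can get 30 next round, worth 0.42 × 30 = 12.6 now; the contractor offers that and keeps 17.4.
Round 2 (the client proposes): the contractor can get 17.4 next round, worth 0.54 × 17.4 = 9.396 now; the client offers that and keeps 20.604.
Round 1 (the contractor proposes): the client can get 20.604 next round, worth 0.42 × 20.604 = 8.65368 now, so the contractor offers 8.65368, keeping 21.34632.

21.35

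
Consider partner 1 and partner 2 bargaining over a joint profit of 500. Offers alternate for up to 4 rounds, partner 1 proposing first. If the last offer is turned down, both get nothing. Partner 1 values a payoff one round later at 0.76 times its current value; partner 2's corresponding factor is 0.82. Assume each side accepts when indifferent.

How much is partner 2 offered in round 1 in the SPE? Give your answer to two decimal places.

353.91

Round 4 (partner 2 proposes): rejection yields 0 for partner 1; partner 2 offers 0 and keeps 500.
Round 3 (partner 1 proposes): partner 2 can get 500 next round, worth 0.82 × 500 = 410 now, so partner 1 offers 410, keeping 90.
Round 2 (partner 2 proposes): partner 1 can get 90 next round, worth 0.76 × 90 = 68.4 now, so partner 2 offers 68.4, keeping 431.6.
Round 1 (partner 1 proposes): partner 2 can get 431.6 next round, worth 0.82 × 431.6 = 353.912 now, so partner 1 offers 353.912, keeping 146.088.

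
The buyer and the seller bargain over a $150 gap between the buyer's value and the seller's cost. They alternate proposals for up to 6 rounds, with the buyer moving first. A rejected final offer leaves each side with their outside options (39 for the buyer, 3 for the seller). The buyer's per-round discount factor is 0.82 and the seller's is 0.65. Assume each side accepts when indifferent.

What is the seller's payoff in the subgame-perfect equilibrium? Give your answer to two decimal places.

47.40

Round 6 (the seller proposes): the buyer gets 39 if talks fail, so the seller offers 39 and keeps 111.
Round 5 (the buyer proposes): the seller can get 111 next round, worth 0.65 × 111 = 72.15 now, so the buyer offers 72.15, keeping 77.85.
Round 4 (the seller proposes): the buyer can get 77.85 next round, worth 0.82 × 77.85 = 63.837 now. The seller offers 63.837 and keeps 150 − 63.837 = 86.163.
Round 3 (the buyer proposes): the seller can get 86.163 next round, worth 0.65 × 86.163 = 56.00595 now, so the buyer offers 56.00595, keeping 93.99405.
Round 2 (the seller proposes): the buyer can get 93.99405 next round, worth 0.82 × 93.99405 = 77.075121 now, so the seller offers 77.075121, keeping 72.924879.
Round 1 (the buyer proposes): the seller can get 72.924879 next round, worth 0.65 × 72.924879 = 47.40117135 now; the buyer offers that and keeps 102.59882865.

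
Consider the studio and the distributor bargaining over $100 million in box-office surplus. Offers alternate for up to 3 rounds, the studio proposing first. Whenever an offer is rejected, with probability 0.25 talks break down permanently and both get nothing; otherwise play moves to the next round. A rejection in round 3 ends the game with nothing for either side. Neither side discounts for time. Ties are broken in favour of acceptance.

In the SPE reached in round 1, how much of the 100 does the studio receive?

By backward induction:
Round 3 (the studio proposes): rejection yields 0 for the distributor; the studio offers 0 and keeps 100.
Round 2 (the distributor proposes): rejecting gives the studio an expected 0.75 × 100 = 75. The distributor offers 75 and keeps 100 − 75 = 25.
Round 1 (the studio proposes): rejecting gives the distributor an expected 0.75 × 25 = 18.75. The studio offers 18.75 and keeps 100 − 18.75 = 81.25.

81.25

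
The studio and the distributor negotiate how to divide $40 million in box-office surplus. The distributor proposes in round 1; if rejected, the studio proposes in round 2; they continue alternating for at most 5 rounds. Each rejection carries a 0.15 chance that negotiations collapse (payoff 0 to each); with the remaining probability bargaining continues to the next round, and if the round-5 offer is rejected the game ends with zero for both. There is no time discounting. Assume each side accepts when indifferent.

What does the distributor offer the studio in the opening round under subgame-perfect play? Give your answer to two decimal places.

Round 5 (the distributor proposes): the studio will accept anything ≥ 0, so the distributor offers 0 and keeps 40.
Round 4 (the studio proposes): rejecting gives the distributor an expected 0.85 × 40 = 34, so the studio offers 34, keeping 6.
Round 3 (the distributor proposes): rejecting gives the studio an expected 0.85 × 6 = 5.1. The distributor offers 5.1 and keeps 40 − 5.1 = 34.9.
Round 2 (the studio proposes): rejecting gives the distributor an expected 0.85 × 34.9 = 29.665. The studio offers 29.665 and keeps 40 − 29.665 = 10.335.
Round 1 (the distributor proposes): rejecting gives the studio an expected 0.85 × 10.335 = 8.78475. The distributor offers 8.78475 and keeps 40 − 8.78475 = 31.21525.

8.78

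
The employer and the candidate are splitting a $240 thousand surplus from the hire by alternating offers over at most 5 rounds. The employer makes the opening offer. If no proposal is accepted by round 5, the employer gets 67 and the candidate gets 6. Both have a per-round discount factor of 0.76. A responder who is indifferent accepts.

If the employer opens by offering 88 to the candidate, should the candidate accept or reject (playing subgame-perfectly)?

Round 5 (the employer proposes): the candidate gets 6 if talks fail, so the employer offers 6 and keeps 234.
Round 4 (the candidate proposes): the employer can get 234 next round, worth 0.76 × 234 = 177.84 now, so the candidate offers 177.84, keeping 62.16.
Round 3 (the employer proposes): the candidate can get 62.16 next round, worth 0.76 × 62.16 = 47.2416 now. The employer offers 47.2416 and keeps 240 − 47.2416 = 192.7584.
Round 2 (the candidate proposes): the employer can get 192.7584 next round, worth 0.76 × 192.7584 = 146.496384 now. The candidate offers 146.496384 and keeps 240 − 146.496384 = 93.503616.
So by rejecting in round 1, the candidate gets 93.503616 next round, worth 0.76 × 93.503616 = 71.06274816 now.
Offer 88 ≥ 71.06274816, so the candidate accepts.

Accept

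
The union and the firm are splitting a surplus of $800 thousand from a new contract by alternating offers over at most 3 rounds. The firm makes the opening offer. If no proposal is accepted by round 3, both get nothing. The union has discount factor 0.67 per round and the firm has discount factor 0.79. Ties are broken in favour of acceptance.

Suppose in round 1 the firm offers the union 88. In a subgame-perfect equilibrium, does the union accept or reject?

Round 3 (the firm proposes): the union will accept anything ≥ 0, so the firm offers 0 and keeps 800.
Round 2 (the union proposes): the firm can get 800 next round, worth 0.79 × 800 = 632 now. The union offers 632 and keeps 800 − 632 = 168.
So by rejecting in round 1, the union gets 168 next round, worth 0.67 × 168 = 112.56 now.
Offer 88 < 112.56, so the union rejects.

Reject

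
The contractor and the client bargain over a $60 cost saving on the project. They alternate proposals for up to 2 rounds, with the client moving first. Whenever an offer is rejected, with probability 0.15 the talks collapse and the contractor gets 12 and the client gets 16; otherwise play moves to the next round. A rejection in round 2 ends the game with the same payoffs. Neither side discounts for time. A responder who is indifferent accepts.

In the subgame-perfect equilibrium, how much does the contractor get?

39.2

By backward induction:
Round 2 (the contractor proposes): the client gets 16 if talks fail, so the contractor offers 16 and keeps 44.
Round 1 (the client proposes): rejecting gives the contractor an expected 0.85 × 44 + 0.15 × 12 = 39.2, so the client offers 39.2, keeping 20.8.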